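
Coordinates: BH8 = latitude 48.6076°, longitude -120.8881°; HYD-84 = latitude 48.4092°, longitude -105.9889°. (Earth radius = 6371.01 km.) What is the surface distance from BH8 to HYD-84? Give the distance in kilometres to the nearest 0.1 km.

1096.1 km

Δφ = -0.1984°,  Δλ = 14.8992°
a = sin²(Δφ/2) + cos φ₁ cos φ₂ sin²(Δλ/2) = 0.007381
c = 2·arcsin(√a) = 0.172041 rad = 9.8572°
d = R·c = 6371.01 × 0.172041 = 1096.1 km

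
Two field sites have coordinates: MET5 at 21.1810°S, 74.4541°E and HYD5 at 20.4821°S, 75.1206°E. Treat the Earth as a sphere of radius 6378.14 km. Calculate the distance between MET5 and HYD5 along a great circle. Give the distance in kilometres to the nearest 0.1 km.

104.2 km

Δφ = 0.6989°,  Δλ = 0.6665°
a = sin²(Δφ/2) + cos φ₁ cos φ₂ sin²(Δλ/2) = 0.000067
c = 2·arcsin(√a) = 0.016340 rad = 0.9362°
d = R·c = 6378.14 × 0.016340 = 104.2 km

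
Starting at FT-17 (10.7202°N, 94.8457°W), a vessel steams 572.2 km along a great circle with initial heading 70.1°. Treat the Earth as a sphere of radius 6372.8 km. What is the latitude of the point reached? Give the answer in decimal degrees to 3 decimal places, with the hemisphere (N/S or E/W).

12.430°N

δ = d/R = 572.2/6372.8 = 0.089788 rad
φ₂ = arcsin(sin φ₁ cos δ + cos φ₁ sin δ cos θ)
   = arcsin(0.18601·0.99597 + 0.98255·0.08967·0.34038) = 12.43031°
λ₂ = λ₁ + atan2(sin θ sin δ cos φ₁, cos δ − sin φ₁ sin φ₂) = -89.89279°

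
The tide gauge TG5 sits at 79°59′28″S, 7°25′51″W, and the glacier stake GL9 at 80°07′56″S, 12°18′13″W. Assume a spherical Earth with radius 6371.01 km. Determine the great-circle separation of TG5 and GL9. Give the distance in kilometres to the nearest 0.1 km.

TG5: φ = -79.99111°, λ = -7.43083°
GL9: φ = -80.13222°, λ = -12.30361°
Δφ = -0.1411°,  Δλ = -4.8728°
a = sin²(Δφ/2) + cos φ₁ cos φ₂ sin²(Δλ/2) = 0.000055
c = 2·arcsin(√a) = 0.014879 rad = 0.8525°
d = R·c = 6371.01 × 0.014879 = 94.8 km

94.8 km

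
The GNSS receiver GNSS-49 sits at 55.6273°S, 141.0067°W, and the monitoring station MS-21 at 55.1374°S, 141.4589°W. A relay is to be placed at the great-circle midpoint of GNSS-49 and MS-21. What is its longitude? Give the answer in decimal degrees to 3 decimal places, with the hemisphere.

Bx = cos φ₂ cos Δλ = 0.571593,  By = cos φ₂ sin Δλ = -0.004511
φₘ = atan2(sin φ₁ + sin φ₂, √((cos φ₁ + Bx)² + By²)) = -55.38256°
λₘ = λ₁ + atan2(By, cos φ₁ + Bx) = -141.23420°

141.234°W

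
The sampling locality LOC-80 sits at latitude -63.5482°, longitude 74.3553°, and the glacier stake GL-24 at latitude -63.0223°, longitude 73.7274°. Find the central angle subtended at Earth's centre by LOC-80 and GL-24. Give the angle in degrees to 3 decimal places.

0.597°

Δφ = 0.5259°,  Δλ = -0.6279°
a = sin²(Δφ/2) + cos φ₁ cos φ₂ sin²(Δλ/2) = 0.000027
c = 2·arcsin(√a) = 0.010417 rad = 0.5969°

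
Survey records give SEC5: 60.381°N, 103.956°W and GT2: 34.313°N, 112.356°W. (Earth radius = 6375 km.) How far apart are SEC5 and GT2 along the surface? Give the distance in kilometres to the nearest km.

2963 km

Δφ = -26.0680°,  Δλ = -8.4000°
a = sin²(Δφ/2) + cos φ₁ cos φ₂ sin²(Δλ/2) = 0.053053
c = 2·arcsin(√a) = 0.464839 rad = 26.6333°
d = R·c = 6375 × 0.464839 = 2963.3 km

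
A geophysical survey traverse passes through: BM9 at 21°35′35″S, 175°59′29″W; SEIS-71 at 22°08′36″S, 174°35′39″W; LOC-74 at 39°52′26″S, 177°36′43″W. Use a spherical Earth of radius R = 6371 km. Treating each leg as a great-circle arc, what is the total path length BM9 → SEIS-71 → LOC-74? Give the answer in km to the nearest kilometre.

2149 km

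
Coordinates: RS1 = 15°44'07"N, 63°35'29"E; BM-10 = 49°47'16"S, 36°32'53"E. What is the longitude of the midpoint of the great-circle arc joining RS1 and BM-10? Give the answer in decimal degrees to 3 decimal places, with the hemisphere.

RS1: φ = +15.73528°, λ = +63.59139°
BM-10: φ = -49.78778°, λ = +36.54806°
Bx = cos φ₂ cos Δλ = 0.575030,  By = cos φ₂ sin Δλ = -0.293541
φₘ = atan2(sin φ₁ + sin φ₂, √((cos φ₁ + Bx)² + By²)) = -17.46404°
λₘ = λ₁ + atan2(By, cos φ₁ + Bx) = 52.78289°

52.783°E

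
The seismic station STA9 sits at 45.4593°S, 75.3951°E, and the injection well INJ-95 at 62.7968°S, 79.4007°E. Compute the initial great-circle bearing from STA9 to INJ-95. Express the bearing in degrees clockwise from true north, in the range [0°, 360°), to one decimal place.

Δλ = 4.0056°
y = sin Δλ · cos φ₂ = 0.031934
x = cos φ₁ sin φ₂ − sin φ₁ cos φ₂ cos Δλ = -0.298796
θ = atan2(y, x) = 173.8997° → 173.8997° (mod 360°)

173.9°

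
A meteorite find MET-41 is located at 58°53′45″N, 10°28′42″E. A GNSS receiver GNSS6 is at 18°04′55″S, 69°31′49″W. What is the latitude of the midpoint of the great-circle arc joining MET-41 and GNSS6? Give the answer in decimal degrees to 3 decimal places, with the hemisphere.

MET-41: φ = +58.89583°, λ = +10.47833°
GNSS6: φ = -18.08194°, λ = -69.53028°
Bx = cos φ₂ cos Δλ = 0.164932,  By = cos φ₂ sin Δλ = -0.936196
φₘ = atan2(sin φ₁ + sin φ₂, √((cos φ₁ + Bx)² + By²)) = 25.23821°
λₘ = λ₁ + atan2(By, cos φ₁ + Bx) = -43.46800°

25.238°N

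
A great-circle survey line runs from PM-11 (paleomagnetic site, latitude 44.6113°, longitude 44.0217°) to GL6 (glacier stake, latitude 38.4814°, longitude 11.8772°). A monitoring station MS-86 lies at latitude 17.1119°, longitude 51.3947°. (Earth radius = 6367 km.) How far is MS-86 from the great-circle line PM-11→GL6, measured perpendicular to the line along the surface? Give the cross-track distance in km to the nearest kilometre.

3059 km

δ₁₃ = central angle PM-11→MS-86 = 0.491999 rad  (haversine)
θ₁₃ = bearing PM-11→MS-86 = 164.952°,  θ₁₂ = bearing PM-11→GL6 = 266.907°
dₓₜ = R·arcsin(sin δ₁₃ · sin(θ₁₃ − θ₁₂)) = 6367·arcsin(0.47239·sin(-101.955°)) = -3058.776 km
|dₓₜ| = 3058.776 km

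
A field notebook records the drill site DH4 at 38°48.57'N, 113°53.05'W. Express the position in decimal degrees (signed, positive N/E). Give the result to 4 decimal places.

lat: 38.8095° N → +38.8095°
lon: 113.8842° W → -113.8842°

+38.8095°, -113.8842°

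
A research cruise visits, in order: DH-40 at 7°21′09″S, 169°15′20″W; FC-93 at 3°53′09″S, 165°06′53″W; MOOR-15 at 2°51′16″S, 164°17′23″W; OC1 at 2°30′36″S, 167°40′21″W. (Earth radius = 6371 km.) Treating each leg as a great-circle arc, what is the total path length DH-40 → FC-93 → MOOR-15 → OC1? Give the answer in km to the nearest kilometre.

1123 km

DH-40: φ = -7.35250°, λ = -169.25556°
FC-93: φ = -3.88583°, λ = -165.11472°
MOOR-15: φ = -2.85444°, λ = -164.28972°
OC1: φ = -2.51000°, λ = -167.67250°
DH-40→FC-93: c = 0.093980 rad, d = 598.75 km
FC-93→MOOR-15: c = 0.023036 rad, d = 146.76 km
MOOR-15→OC1: c = 0.059281 rad, d = 377.68 km
Total = 598.75 + 146.76 + 377.68 = 1123.19 km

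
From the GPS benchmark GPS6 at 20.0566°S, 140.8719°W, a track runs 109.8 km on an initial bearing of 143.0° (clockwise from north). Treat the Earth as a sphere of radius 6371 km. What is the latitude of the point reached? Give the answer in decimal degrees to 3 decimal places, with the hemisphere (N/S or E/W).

δ = d/R = 109.8/6371 = 0.017234 rad
φ₂ = arcsin(sin φ₁ cos δ + cos φ₁ sin δ cos θ)
   = arcsin(-0.34295·0.99985 + 0.93935·0.01723·-0.79864) = -20.84407°
λ₂ = λ₁ + atan2(sin θ sin δ cos φ₁, cos δ − sin φ₁ sin φ₂) = -140.23604°

20.844°S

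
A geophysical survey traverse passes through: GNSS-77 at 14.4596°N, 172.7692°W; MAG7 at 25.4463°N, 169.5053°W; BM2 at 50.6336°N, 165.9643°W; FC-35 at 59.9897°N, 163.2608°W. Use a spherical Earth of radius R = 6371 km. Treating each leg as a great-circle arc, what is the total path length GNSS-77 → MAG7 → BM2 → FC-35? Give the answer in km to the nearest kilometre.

5139 km

GNSS-77→MAG7: c = 0.199059 rad, d = 1268.20 km
MAG7→BM2: c = 0.442164 rad, d = 2817.02 km
BM2→FC-35: c = 0.165453 rad, d = 1054.10 km
Total = 1268.20 + 2817.02 + 1054.10 = 5139.33 km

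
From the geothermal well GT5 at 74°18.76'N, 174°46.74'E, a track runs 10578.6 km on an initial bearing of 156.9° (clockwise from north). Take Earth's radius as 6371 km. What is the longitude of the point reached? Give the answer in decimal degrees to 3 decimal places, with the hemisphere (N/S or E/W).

GT5: φ = +74.31267°, λ = +174.77900°
δ = d/R = 10578.6/6371 = 1.660430 rad
φ₂ = arcsin(sin φ₁ cos δ + cos φ₁ sin δ cos θ)
   = arcsin(0.96275·-0.08951 + 0.27039·0.99599·-0.91982) = -19.50502°
λ₂ = λ₁ + atan2(sin θ sin δ cos φ₁, cos δ − sin φ₁ sin φ₂) = -160.72987°

160.730°W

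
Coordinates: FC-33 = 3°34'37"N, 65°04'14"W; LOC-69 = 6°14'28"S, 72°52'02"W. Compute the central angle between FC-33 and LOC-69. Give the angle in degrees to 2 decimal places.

FC-33: φ = +3.57694°, λ = -65.07056°
LOC-69: φ = -6.24111°, λ = -72.86722°
Δφ = -9.8181°,  Δλ = -7.7967°
a = sin²(Δφ/2) + cos φ₁ cos φ₂ sin²(Δλ/2) = 0.011909
c = 2·arcsin(√a) = 0.218689 rad = 12.5300°

12.53°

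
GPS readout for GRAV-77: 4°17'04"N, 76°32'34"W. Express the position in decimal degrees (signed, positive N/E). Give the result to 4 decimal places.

+4.2844°, -76.5428°

lat: 4.2844° N → +4.2844°
lon: 76.5428° W → -76.5428°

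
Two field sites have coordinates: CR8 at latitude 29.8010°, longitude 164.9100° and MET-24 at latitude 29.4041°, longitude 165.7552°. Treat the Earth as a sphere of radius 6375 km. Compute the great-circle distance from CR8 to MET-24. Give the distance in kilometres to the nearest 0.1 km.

Δφ = -0.3969°,  Δλ = 0.8452°
a = sin²(Δφ/2) + cos φ₁ cos φ₂ sin²(Δλ/2) = 0.000053
c = 2·arcsin(√a) = 0.014577 rad = 0.8352°
d = R·c = 6375 × 0.014577 = 92.9 km

92.9 km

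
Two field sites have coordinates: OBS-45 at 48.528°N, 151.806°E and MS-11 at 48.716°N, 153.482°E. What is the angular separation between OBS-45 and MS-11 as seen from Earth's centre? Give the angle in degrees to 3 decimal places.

1.124°

Δφ = 0.1880°,  Δλ = 1.6760°
a = sin²(Δφ/2) + cos φ₁ cos φ₂ sin²(Δλ/2) = 0.000096
c = 2·arcsin(√a) = 0.019612 rad = 1.1237°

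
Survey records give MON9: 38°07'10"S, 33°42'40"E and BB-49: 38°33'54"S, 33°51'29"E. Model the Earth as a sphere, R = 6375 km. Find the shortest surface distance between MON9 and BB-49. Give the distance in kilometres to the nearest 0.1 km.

51.2 km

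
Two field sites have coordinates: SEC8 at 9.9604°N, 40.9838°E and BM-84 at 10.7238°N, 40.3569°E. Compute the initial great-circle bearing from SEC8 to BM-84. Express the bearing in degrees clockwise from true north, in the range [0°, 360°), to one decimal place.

321.1°

Δλ = -0.6269°
y = sin Δλ · cos φ₂ = -0.010750
x = cos φ₁ sin φ₂ − sin φ₁ cos φ₂ cos Δλ = 0.013334
θ = atan2(y, x) = -38.8773° → 321.1227° (mod 360°)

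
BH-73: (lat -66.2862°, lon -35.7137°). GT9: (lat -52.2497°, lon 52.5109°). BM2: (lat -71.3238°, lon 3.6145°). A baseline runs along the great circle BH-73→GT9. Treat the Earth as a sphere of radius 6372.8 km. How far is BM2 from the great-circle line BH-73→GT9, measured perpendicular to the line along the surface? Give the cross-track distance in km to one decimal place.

311.9 km

δ₁₃ = central angle BH-73→BM2 = 0.257727 rad  (haversine)
θ₁₃ = bearing BH-73→BM2 = 127.230°,  θ₁₂ = bearing BH-73→GT9 = 116.164°
dₓₜ = R·arcsin(sin δ₁₃ · sin(θ₁₃ − θ₁₂)) = 6372.8·arcsin(0.25488·sin(11.066°)) = 311.894 km
|dₓₜ| = 311.894 km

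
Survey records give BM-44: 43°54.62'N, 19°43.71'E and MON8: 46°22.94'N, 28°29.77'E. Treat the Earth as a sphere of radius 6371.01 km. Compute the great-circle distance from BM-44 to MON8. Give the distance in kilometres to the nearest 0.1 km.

BM-44: φ = +43.91033°, λ = +19.72850°
MON8: φ = +46.38233°, λ = +28.49617°
Δφ = 2.4720°,  Δλ = 8.7677°
a = sin²(Δφ/2) + cos φ₁ cos φ₂ sin²(Δλ/2) = 0.003369
c = 2·arcsin(√a) = 0.116152 rad = 6.6550°
d = R·c = 6371.01 × 0.116152 = 740.0 km

740.0 km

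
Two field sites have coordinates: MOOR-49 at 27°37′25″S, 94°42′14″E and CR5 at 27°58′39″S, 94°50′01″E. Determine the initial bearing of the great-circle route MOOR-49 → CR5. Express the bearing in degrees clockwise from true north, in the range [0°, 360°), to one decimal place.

162.1°

MOOR-49: φ = -27.62361°, λ = +94.70389°
CR5: φ = -27.97750°, λ = +94.83361°
Δλ = 0.1297°
y = sin Δλ · cos φ₂ = 0.001999
x = cos φ₁ sin φ₂ − sin φ₁ cos φ₂ cos Δλ = -0.006178
θ = atan2(y, x) = 162.0648° → 162.0648° (mod 360°)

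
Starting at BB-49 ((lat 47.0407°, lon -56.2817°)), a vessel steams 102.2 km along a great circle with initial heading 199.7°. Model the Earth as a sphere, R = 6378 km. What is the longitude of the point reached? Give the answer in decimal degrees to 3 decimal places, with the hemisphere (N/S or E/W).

δ = d/R = 102.2/6378 = 0.016024 rad
φ₂ = arcsin(sin φ₁ cos δ + cos φ₁ sin δ cos θ)
   = arcsin(0.73184·0.99987 + 0.68148·0.01602·-0.94147) = 46.17546°
λ₂ = λ₁ + atan2(sin θ sin δ cos φ₁, cos δ − sin φ₁ sin φ₂) = -56.72863°

56.729°W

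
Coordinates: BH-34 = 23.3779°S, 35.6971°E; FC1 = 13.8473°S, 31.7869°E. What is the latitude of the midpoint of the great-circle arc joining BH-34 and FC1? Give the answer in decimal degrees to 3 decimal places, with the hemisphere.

18.623°S

Bx = cos φ₂ cos Δλ = 0.968677,  By = cos φ₂ sin Δλ = -0.066211
φₘ = atan2(sin φ₁ + sin φ₂, √((cos φ₁ + Bx)² + By²)) = -18.62269°
λₘ = λ₁ + atan2(By, cos φ₁ + Bx) = 33.68709°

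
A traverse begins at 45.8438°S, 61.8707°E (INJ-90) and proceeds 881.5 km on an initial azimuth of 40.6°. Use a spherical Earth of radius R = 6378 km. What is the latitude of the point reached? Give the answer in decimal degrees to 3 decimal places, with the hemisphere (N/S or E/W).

δ = d/R = 881.5/6378 = 0.138209 rad
φ₂ = arcsin(sin φ₁ cos δ + cos φ₁ sin δ cos θ)
   = arcsin(-0.71744·0.99046 + 0.69662·0.13777·0.75927) = -39.62295°
λ₂ = λ₁ + atan2(sin θ sin δ cos φ₁, cos δ − sin φ₁ sin φ₂) = 68.55501°

39.623°S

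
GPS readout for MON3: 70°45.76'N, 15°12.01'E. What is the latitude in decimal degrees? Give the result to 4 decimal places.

70.7627°N

70° + 45.76′/60 = 70 + 0.76267 = 70.7627°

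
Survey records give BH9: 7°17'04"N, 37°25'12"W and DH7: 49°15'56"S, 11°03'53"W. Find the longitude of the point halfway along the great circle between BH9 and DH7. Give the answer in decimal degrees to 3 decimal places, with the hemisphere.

27.009°W

BH9: φ = +7.28444°, λ = -37.42000°
DH7: φ = -49.26556°, λ = -11.06472°
Bx = cos φ₂ cos Δλ = 0.584727,  By = cos φ₂ sin Δλ = 0.289692
φₘ = atan2(sin φ₁ + sin φ₂, √((cos φ₁ + Bx)² + By²)) = -21.48420°
λₘ = λ₁ + atan2(By, cos φ₁ + Bx) = -27.00869°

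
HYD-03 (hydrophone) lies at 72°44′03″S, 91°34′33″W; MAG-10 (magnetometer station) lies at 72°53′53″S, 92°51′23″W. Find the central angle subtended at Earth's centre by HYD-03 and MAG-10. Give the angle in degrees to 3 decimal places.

HYD-03: φ = -72.73417°, λ = -91.57583°
MAG-10: φ = -72.89806°, λ = -92.85639°
Δφ = -0.1639°,  Δλ = -1.2806°
a = sin²(Δφ/2) + cos φ₁ cos φ₂ sin²(Δλ/2) = 0.000013
c = 2·arcsin(√a) = 0.007196 rad = 0.4123°

0.412°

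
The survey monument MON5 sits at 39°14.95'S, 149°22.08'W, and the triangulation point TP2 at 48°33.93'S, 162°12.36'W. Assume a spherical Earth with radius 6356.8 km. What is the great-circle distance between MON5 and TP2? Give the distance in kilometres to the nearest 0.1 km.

1452.8 km

MON5: φ = -39.24917°, λ = -149.36800°
TP2: φ = -48.56550°, λ = -162.20600°
Δφ = -9.3163°,  Δλ = -12.8380°
a = sin²(Δφ/2) + cos φ₁ cos φ₂ sin²(Δλ/2) = 0.013001
c = 2·arcsin(√a) = 0.228537 rad = 13.0942°
d = R·c = 6356.8 × 0.228537 = 1452.8 km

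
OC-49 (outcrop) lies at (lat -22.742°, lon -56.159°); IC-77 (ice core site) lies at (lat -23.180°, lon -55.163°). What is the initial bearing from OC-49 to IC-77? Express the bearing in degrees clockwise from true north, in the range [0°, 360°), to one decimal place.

Δλ = 0.9960°
y = sin Δλ · cos φ₂ = 0.015979
x = cos φ₁ sin φ₂ − sin φ₁ cos φ₂ cos Δλ = -0.007698
θ = atan2(y, x) = 115.7228° → 115.7228° (mod 360°)

115.7°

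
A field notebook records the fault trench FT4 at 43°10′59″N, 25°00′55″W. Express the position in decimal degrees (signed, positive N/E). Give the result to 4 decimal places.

+43.1831°, -25.0153°

lat: 43.1831° N → +43.1831°
lon: 25.0153° W → -25.0153°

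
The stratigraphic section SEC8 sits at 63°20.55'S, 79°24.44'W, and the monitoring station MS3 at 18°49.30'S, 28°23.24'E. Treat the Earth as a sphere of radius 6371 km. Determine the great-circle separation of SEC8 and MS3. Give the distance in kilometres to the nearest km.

SEC8: φ = -63.34250°, λ = -79.40733°
MS3: φ = -18.82167°, λ = +28.38733°
Δφ = 44.5208°,  Δλ = 107.7947°
a = sin²(Δφ/2) + cos φ₁ cos φ₂ sin²(Δλ/2) = 0.420725
c = 2·arcsin(√a) = 1.411575 rad = 80.8773°
d = R·c = 6371 × 1.411575 = 8993.1 km

8993 km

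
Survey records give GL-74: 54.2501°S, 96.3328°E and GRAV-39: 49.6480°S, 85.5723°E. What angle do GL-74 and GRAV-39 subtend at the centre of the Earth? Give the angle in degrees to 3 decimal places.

8.059°

Δφ = 4.6021°,  Δλ = -10.7605°
a = sin²(Δφ/2) + cos φ₁ cos φ₂ sin²(Δλ/2) = 0.004938
c = 2·arcsin(√a) = 0.140657 rad = 8.0590°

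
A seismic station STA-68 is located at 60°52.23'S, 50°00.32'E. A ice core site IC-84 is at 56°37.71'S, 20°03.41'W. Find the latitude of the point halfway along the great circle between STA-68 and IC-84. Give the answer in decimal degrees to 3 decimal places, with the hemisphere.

63.557°S

STA-68: φ = -60.87050°, λ = +50.00533°
IC-84: φ = -56.62850°, λ = -20.05683°
Bx = cos φ₂ cos Δλ = 0.187573,  By = cos φ₂ sin Δλ = -0.517096
φₘ = atan2(sin φ₁ + sin φ₂, √((cos φ₁ + Bx)² + By²)) = -63.55659°
λₘ = λ₁ + atan2(By, cos φ₁ + Bx) = 12.52441°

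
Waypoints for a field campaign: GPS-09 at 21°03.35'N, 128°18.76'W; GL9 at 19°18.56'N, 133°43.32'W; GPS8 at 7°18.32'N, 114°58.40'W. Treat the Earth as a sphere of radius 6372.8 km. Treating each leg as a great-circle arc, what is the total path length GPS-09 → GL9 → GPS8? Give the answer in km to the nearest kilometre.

GPS-09: φ = +21.05583°, λ = -128.31267°
GL9: φ = +19.30933°, λ = -133.72200°
GPS8: φ = +7.30533°, λ = -114.97333°
GPS-09→GL9: c = 0.093702 rad, d = 597.14 km
GL9→GPS8: c = 0.380546 rad, d = 2425.14 km
Total = 597.14 + 2425.14 = 3022.28 km

3022 km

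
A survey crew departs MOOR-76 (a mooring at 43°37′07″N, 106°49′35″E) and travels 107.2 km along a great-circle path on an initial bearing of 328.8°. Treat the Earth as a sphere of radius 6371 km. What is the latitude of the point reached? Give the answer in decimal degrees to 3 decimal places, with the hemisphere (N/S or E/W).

44.441°N

MOOR-76: φ = +43.61861°, λ = +106.82639°
δ = d/R = 107.2/6371 = 0.016826 rad
φ₂ = arcsin(sin φ₁ cos δ + cos φ₁ sin δ cos θ)
   = arcsin(0.68985·0.99986 + 0.72395·0.01683·0.85536) = 44.44113°
λ₂ = λ₁ + atan2(sin θ sin δ cos φ₁, cos δ − sin φ₁ sin φ₂) = 106.12691°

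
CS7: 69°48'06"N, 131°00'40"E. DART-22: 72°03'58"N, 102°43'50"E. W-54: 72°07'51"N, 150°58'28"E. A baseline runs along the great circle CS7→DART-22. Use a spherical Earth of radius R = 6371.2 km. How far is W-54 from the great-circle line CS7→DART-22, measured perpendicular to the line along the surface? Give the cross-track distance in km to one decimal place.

632.2 km

CS7: φ = +69.80167°, λ = +131.01111°
DART-22: φ = +72.06611°, λ = +102.73056°
W-54: φ = +72.13083°, λ = +150.97444°
δ₁₃ = central angle CS7→W-54 = 0.120007 rad  (haversine)
θ₁₃ = bearing CS7→W-54 = 61.053°,  θ₁₂ = bearing CS7→DART-22 = 296.897°
dₓₜ = R·arcsin(sin δ₁₃ · sin(θ₁₃ − θ₁₂)) = 6371.2·arcsin(0.11972·sin(-235.844°)) = 632.231 km
|dₓₜ| = 632.231 km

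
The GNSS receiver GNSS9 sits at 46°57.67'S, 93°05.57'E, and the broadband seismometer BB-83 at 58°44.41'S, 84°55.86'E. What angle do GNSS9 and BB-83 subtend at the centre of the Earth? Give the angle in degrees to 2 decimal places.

12.75°

GNSS9: φ = -46.96117°, λ = +93.09283°
BB-83: φ = -58.74017°, λ = +84.93100°
Δφ = -11.7790°,  Δλ = -8.1618°
a = sin²(Δφ/2) + cos φ₁ cos φ₂ sin²(Δλ/2) = 0.012323
c = 2·arcsin(√a) = 0.222472 rad = 12.7467°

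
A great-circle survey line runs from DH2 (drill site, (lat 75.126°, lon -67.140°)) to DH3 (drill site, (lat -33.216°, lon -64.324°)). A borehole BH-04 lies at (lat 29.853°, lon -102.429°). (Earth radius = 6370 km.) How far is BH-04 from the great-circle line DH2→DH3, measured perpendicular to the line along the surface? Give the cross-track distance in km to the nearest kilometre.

δ₁₃ = central angle DH2→BH-04 = 0.846217 rad  (haversine)
θ₁₃ = bearing DH2→BH-04 = 222.001°,  θ₁₂ = bearing DH2→DH3 = 177.518°
dₓₜ = R·arcsin(sin δ₁₃ · sin(θ₁₃ − θ₁₂)) = 6370·arcsin(0.74878·sin(44.483°)) = 3518.325 km
|dₓₜ| = 3518.325 km

3518 km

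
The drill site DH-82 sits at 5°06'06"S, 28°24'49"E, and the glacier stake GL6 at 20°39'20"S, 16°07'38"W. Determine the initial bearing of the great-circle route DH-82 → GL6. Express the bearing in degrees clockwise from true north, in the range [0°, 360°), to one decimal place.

246.0°

DH-82: φ = -5.10167°, λ = +28.41361°
GL6: φ = -20.65556°, λ = -16.12722°
Δλ = -44.5408°
y = sin Δλ · cos φ₂ = -0.656329
x = cos φ₁ sin φ₂ − sin φ₁ cos φ₂ cos Δλ = -0.292046
θ = atan2(y, x) = -113.9876° → 246.0124° (mod 360°)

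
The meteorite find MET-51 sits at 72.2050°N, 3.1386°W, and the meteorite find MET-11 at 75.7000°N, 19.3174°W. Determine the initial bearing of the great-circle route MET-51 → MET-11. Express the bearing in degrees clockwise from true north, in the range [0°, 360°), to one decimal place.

315.6°

Δλ = -16.1788°
y = sin Δλ · cos φ₂ = -0.068823
x = cos φ₁ sin φ₂ − sin φ₁ cos φ₂ cos Δλ = 0.070275
θ = atan2(y, x) = -44.4017° → 315.5983° (mod 360°)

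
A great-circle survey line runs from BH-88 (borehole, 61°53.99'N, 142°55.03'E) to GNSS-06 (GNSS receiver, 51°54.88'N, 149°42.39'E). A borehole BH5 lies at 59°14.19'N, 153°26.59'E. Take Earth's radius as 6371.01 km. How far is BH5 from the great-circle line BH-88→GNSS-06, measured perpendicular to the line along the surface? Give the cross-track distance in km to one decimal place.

BH-88: φ = +61.89983°, λ = +142.91717°
GNSS-06: φ = +51.91467°, λ = +149.70650°
BH5: φ = +59.23650°, λ = +153.44317°
δ₁₃ = central angle BH-88→BH5 = 0.101378 rad  (haversine)
θ₁₃ = bearing BH-88→BH5 = 112.589°,  θ₁₂ = bearing BH-88→GNSS-06 = 156.731°
dₓₜ = R·arcsin(sin δ₁₃ · sin(θ₁₃ − θ₁₂)) = 6371.01·arcsin(0.10120·sin(-44.142°)) = -449.424 km
|dₓₜ| = 449.424 km

449.4 km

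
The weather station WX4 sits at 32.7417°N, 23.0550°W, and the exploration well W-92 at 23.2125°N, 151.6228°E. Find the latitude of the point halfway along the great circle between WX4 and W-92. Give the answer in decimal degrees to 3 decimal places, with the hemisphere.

83.117°N

Bx = cos φ₂ cos Δλ = -0.915087,  By = cos φ₂ sin Δλ = 0.085248
φₘ = atan2(sin φ₁ + sin φ₂, √((cos φ₁ + Bx)² + By²)) = 83.11697°
λₘ = λ₁ + atan2(By, cos φ₁ + Bx) = 107.89333°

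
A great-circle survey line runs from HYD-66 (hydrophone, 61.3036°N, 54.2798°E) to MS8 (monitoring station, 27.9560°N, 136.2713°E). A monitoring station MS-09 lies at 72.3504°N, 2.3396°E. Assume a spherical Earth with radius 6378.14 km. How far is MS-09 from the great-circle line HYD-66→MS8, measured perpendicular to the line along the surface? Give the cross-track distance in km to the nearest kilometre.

2096 km

δ₁₃ = central angle HYD-66→MS-09 = 0.388081 rad  (haversine)
θ₁₃ = bearing HYD-66→MS-09 = 320.886°,  θ₁₂ = bearing HYD-66→MS8 = 82.371°
dₓₜ = R·arcsin(sin δ₁₃ · sin(θ₁₃ − θ₁₂)) = 6378.14·arcsin(0.37841·sin(238.515°)) = -2095.742 km
|dₓₜ| = 2095.742 km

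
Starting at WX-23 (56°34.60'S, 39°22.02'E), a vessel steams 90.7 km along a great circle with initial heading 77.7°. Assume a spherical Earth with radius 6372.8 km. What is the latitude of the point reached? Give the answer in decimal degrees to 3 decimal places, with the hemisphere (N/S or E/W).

56.395°S

WX-23: φ = -56.57667°, λ = +39.36700°
δ = d/R = 90.7/6372.8 = 0.014232 rad
φ₂ = arcsin(sin φ₁ cos δ + cos φ₁ sin δ cos θ)
   = arcsin(-0.83462·0.99990 + 0.55082·0.01423·0.21303) = -56.39460°
λ₂ = λ₁ + atan2(sin θ sin δ cos φ₁, cos δ − sin φ₁ sin φ₂) = 40.80663°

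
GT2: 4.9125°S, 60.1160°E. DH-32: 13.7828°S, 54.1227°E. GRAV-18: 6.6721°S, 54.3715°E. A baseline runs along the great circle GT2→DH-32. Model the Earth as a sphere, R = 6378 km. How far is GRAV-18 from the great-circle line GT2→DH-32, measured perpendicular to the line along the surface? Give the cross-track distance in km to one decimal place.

δ₁₃ = central angle GT2→GRAV-18 = 0.104365 rad  (haversine)
θ₁₃ = bearing GT2→GRAV-18 = 252.611°,  θ₁₂ = bearing GT2→DH-32 = 213.253°
dₓₜ = R·arcsin(sin δ₁₃ · sin(θ₁₃ − θ₁₂)) = 6378·arcsin(0.10418·sin(39.358°)) = 421.670 km
|dₓₜ| = 421.670 km

421.7 km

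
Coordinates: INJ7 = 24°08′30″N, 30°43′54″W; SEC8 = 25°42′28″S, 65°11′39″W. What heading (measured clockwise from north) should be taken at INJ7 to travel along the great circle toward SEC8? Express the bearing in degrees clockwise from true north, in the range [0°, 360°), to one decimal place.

INJ7: φ = +24.14167°, λ = -30.73167°
SEC8: φ = -25.70778°, λ = -65.19417°
Δλ = -34.4625°
y = sin Δλ · cos φ₂ = -0.509856
x = cos φ₁ sin φ₂ − sin φ₁ cos φ₂ cos Δλ = -0.699678
θ = atan2(y, x) = -143.9191° → 216.0809° (mod 360°)

216.1°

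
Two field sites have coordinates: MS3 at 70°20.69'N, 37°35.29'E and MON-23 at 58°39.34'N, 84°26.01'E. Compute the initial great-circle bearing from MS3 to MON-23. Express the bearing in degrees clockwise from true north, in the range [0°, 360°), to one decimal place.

97.2°

MS3: φ = +70.34483°, λ = +37.58817°
MON-23: φ = +58.65567°, λ = +84.43350°
Δλ = 46.8453°
y = sin Δλ · cos φ₂ = 0.379477
x = cos φ₁ sin φ₂ − sin φ₁ cos φ₂ cos Δλ = -0.047788
θ = atan2(y, x) = 97.1776° → 97.1776° (mod 360°)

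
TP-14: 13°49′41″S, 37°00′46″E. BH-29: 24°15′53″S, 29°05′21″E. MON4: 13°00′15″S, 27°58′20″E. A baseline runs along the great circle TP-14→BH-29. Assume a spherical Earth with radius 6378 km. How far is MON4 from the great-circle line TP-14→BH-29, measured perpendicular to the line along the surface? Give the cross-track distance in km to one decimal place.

TP-14: φ = -13.82806°, λ = +37.01278°
BH-29: φ = -24.26472°, λ = +29.08917°
MON4: φ = -13.00417°, λ = +27.97222°
δ₁₃ = central angle TP-14→MON4 = 0.154144 rad  (haversine)
θ₁₃ = bearing TP-14→MON4 = 274.290°,  θ₁₂ = bearing TP-14→BH-29 = 214.446°
dₓₜ = R·arcsin(sin δ₁₃ · sin(θ₁₃ − θ₁₂)) = 6378·arcsin(0.15353·sin(59.845°)) = 849.223 km
|dₓₜ| = 849.223 km

849.2 km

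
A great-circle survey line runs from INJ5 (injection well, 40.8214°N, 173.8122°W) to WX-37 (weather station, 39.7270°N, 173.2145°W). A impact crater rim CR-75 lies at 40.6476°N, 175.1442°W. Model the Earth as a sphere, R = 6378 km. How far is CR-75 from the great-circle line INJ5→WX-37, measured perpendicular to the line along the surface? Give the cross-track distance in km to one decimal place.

δ₁₃ = central angle INJ5→CR-75 = 0.017875 rad  (haversine)
θ₁₃ = bearing INJ5→CR-75 = 260.665°,  θ₁₂ = bearing INJ5→WX-37 = 157.186°
dₓₜ = R·arcsin(sin δ₁₃ · sin(θ₁₃ − θ₁₂)) = 6378·arcsin(0.01787·sin(103.479°)) = 110.865 km
|dₓₜ| = 110.865 km

110.9 km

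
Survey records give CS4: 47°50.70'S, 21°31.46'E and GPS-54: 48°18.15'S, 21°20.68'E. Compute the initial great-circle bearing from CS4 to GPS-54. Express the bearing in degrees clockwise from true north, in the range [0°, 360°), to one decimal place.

194.6°

CS4: φ = -47.84500°, λ = +21.52433°
GPS-54: φ = -48.30250°, λ = +21.34467°
Δλ = -0.1797°
y = sin Δλ · cos φ₂ = -0.002086
x = cos φ₁ sin φ₂ − sin φ₁ cos φ₂ cos Δλ = -0.007987
θ = atan2(y, x) = -165.3638° → 194.6362° (mod 360°)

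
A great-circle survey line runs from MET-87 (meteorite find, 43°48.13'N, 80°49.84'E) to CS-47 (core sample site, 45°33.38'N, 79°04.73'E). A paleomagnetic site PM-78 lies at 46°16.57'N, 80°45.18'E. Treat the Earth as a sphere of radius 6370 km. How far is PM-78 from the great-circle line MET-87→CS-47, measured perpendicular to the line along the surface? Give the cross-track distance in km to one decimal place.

MET-87: φ = +43.80217°, λ = +80.83067°
CS-47: φ = +45.55633°, λ = +79.07883°
PM-78: φ = +46.27617°, λ = +80.75300°
δ₁₃ = central angle MET-87→PM-78 = 0.043190 rad  (haversine)
θ₁₃ = bearing MET-87→PM-78 = 358.757°,  θ₁₂ = bearing MET-87→CS-47 = 325.234°
dₓₜ = R·arcsin(sin δ₁₃ · sin(θ₁₃ − θ₁₂)) = 6370·arcsin(0.04318·sin(33.523°)) = 151.907 km
|dₓₜ| = 151.907 km

151.9 km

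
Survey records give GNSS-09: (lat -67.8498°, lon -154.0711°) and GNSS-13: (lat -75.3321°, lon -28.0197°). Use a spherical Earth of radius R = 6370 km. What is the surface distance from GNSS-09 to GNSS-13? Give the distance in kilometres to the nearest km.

3655 km

Δφ = -7.4823°,  Δλ = 126.0514°
a = sin²(Δφ/2) + cos φ₁ cos φ₂ sin²(Δλ/2) = 0.080086
c = 2·arcsin(√a) = 0.573831 rad = 32.8781°
d = R·c = 6370 × 0.573831 = 3655.3 km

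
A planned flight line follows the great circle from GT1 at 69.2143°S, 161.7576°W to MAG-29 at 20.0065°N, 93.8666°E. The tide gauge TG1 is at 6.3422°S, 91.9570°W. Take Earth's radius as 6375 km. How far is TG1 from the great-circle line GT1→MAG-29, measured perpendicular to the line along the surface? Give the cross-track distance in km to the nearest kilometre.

1164 km

δ₁₃ = central angle GT1→TG1 = 1.343791 rad  (haversine)
θ₁₃ = bearing GT1→TG1 = 73.199°,  θ₁₂ = bearing GT1→MAG-29 = 263.936°
dₓₜ = R·arcsin(sin δ₁₃ · sin(θ₁₃ − θ₁₂)) = 6375·arcsin(0.97434·sin(-190.737°)) = 1163.652 km
|dₓₜ| = 1163.652 km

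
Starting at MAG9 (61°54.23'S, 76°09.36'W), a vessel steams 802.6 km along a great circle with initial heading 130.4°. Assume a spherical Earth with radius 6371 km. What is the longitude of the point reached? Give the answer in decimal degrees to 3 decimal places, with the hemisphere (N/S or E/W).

62.552°W

MAG9: φ = -61.90383°, λ = -76.15600°
δ = d/R = 802.6/6371 = 0.125977 rad
φ₂ = arcsin(sin φ₁ cos δ + cos φ₁ sin δ cos θ)
   = arcsin(-0.88216·0.99208 + 0.47095·0.12564·-0.64812) = -65.99620°
λ₂ = λ₁ + atan2(sin θ sin δ cos φ₁, cos δ − sin φ₁ sin φ₂) = -62.55199°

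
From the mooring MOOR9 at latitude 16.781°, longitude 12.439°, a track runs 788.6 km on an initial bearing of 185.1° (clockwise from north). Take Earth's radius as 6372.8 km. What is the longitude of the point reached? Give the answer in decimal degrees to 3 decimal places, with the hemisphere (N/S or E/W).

11.801°E

δ = d/R = 788.6/6372.8 = 0.123745 rad
φ₂ = arcsin(sin φ₁ cos δ + cos φ₁ sin δ cos θ)
   = arcsin(0.28871·0.99235 + 0.95742·0.12343·-0.99604) = 9.71815°
λ₂ = λ₁ + atan2(sin θ sin δ cos φ₁, cos δ − sin φ₁ sin φ₂) = 11.80118°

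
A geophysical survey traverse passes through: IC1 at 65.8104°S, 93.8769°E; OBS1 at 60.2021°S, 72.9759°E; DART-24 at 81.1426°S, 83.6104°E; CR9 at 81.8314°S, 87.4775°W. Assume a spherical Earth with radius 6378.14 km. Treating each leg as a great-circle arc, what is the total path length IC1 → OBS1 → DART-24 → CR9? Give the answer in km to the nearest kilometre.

5462 km

IC1→OBS1: c = 0.191003 rad, d = 1218.24 km
OBS1→DART-24: c = 0.369140 rad, d = 2354.43 km
DART-24→CR9: c = 0.296256 rad, d = 1889.56 km
Total = 1218.24 + 2354.43 + 1889.56 = 5462.24 km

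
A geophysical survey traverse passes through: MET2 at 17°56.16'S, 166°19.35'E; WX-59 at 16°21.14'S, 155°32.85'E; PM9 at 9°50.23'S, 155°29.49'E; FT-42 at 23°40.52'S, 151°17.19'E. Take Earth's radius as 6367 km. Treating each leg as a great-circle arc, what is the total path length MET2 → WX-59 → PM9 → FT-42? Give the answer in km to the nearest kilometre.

3483 km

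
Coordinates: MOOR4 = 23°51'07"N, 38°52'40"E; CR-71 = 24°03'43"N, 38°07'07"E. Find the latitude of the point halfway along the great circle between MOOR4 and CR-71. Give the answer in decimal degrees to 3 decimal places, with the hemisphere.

23.957°N

MOOR4: φ = +23.85194°, λ = +38.87778°
CR-71: φ = +24.06194°, λ = +38.11861°
Bx = cos φ₂ cos Δλ = 0.913025,  By = cos φ₂ sin Δλ = -0.012098
φₘ = atan2(sin φ₁ + sin φ₂, √((cos φ₁ + Bx)² + By²)) = 23.95741°
λₘ = λ₁ + atan2(By, cos φ₁ + Bx) = 38.49850°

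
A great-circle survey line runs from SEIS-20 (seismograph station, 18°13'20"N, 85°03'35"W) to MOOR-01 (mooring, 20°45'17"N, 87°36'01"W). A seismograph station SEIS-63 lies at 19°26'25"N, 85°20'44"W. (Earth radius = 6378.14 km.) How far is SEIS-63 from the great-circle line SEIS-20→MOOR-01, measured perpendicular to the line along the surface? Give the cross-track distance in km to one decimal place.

70.5 km

SEIS-20: φ = +18.22222°, λ = -85.05972°
MOOR-01: φ = +20.75472°, λ = -87.60028°
SEIS-63: φ = +19.44028°, λ = -85.34556°
δ₁₃ = central angle SEIS-20→SEIS-63 = 0.021777 rad  (haversine)
θ₁₃ = bearing SEIS-20→SEIS-63 = 347.524°,  θ₁₂ = bearing SEIS-20→MOOR-01 = 317.015°
dₓₜ = R·arcsin(sin δ₁₃ · sin(θ₁₃ − θ₁₂)) = 6378.14·arcsin(0.02178·sin(30.508°)) = 70.509 km
|dₓₜ| = 70.509 km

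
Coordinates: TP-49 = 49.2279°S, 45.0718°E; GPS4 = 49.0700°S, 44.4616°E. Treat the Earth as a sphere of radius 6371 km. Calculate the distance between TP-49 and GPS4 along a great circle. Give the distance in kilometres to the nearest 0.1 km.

Δφ = 0.1579°,  Δλ = -0.6102°
a = sin²(Δφ/2) + cos φ₁ cos φ₂ sin²(Δλ/2) = 0.000014
c = 2·arcsin(√a) = 0.007491 rad = 0.4292°
d = R·c = 6371 × 0.007491 = 47.7 km

47.7 km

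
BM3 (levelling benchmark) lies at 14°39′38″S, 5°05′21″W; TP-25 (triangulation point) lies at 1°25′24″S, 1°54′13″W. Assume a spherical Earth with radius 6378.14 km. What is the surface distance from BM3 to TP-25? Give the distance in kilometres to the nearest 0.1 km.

1514.6 km

BM3: φ = -14.66056°, λ = -5.08917°
TP-25: φ = -1.42333°, λ = -1.90361°
Δφ = 13.2372°,  Δλ = 3.1856°
a = sin²(Δφ/2) + cos φ₁ cos φ₂ sin²(Δλ/2) = 0.014032
c = 2·arcsin(√a) = 0.237471 rad = 13.6061°
d = R·c = 6378.14 × 0.237471 = 1514.6 km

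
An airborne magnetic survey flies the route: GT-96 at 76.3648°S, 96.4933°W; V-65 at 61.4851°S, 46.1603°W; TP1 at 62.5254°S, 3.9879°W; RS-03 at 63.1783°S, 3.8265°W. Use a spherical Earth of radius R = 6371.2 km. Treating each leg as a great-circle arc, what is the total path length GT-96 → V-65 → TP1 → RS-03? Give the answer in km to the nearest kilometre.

GT-96→V-65: c = 0.387744 rad, d = 2470.39 km
V-65→TP1: c = 0.339804 rad, d = 2164.96 km
TP1→RS-03: c = 0.011468 rad, d = 73.06 km
Total = 2470.39 + 2164.96 + 73.06 = 4708.42 km

4708 km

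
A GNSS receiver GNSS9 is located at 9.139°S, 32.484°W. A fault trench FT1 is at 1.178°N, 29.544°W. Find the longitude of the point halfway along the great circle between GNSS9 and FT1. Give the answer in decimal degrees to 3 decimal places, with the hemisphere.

Bx = cos φ₂ cos Δλ = 0.998473,  By = cos φ₂ sin Δλ = 0.051279
φₘ = atan2(sin φ₁ + sin φ₂, √((cos φ₁ + Bx)² + By²)) = -3.98181°
λₘ = λ₁ + atan2(By, cos φ₁ + Bx) = -31.00476°

31.005°W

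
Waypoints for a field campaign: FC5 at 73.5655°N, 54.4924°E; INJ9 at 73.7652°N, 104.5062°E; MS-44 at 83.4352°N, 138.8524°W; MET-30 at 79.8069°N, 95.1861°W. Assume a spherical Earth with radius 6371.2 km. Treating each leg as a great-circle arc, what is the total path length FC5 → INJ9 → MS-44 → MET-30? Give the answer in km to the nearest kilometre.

4532 km

FC5→INJ9: c = 0.238367 rad, d = 1518.68 km
INJ9→MS-44: c = 0.349639 rad, d = 2227.62 km
MS-44→MET-30: c = 0.123376 rad, d = 786.05 km
Total = 1518.68 + 2227.62 + 786.05 = 4532.35 km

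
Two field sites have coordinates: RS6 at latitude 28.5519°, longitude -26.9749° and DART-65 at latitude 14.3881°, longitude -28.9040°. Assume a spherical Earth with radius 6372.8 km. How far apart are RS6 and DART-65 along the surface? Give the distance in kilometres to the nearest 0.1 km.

Δφ = -14.1638°,  Δλ = -1.9291°
a = sin²(Δφ/2) + cos φ₁ cos φ₂ sin²(Δλ/2) = 0.015441
c = 2·arcsin(√a) = 0.249168 rad = 14.2763°
d = R·c = 6372.8 × 0.249168 = 1587.9 km

1587.9 km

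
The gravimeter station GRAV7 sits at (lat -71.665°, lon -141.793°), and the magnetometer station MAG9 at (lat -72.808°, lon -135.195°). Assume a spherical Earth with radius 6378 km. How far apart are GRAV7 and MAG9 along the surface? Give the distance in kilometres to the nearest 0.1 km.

257.5 km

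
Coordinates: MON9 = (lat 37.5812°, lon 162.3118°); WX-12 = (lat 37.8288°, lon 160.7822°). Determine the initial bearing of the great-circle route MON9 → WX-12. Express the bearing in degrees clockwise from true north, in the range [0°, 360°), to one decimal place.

282.0°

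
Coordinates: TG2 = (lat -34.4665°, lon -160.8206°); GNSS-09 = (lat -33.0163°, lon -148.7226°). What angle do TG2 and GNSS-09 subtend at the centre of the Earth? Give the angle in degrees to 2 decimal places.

Δφ = 1.4502°,  Δλ = 12.0980°
a = sin²(Δφ/2) + cos φ₁ cos φ₂ sin²(Δλ/2) = 0.007837
c = 2·arcsin(√a) = 0.177287 rad = 10.1578°

10.16°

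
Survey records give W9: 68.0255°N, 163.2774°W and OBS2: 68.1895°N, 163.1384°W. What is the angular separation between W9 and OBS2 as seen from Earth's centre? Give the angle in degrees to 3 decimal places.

0.172°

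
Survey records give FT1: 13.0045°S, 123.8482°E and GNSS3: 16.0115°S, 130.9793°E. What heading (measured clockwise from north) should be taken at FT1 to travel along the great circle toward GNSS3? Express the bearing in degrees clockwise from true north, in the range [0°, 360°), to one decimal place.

114.4°

Δλ = 7.1311°
y = sin Δλ · cos φ₂ = 0.119324
x = cos φ₁ sin φ₂ − sin φ₁ cos φ₂ cos Δλ = -0.054131
θ = atan2(y, x) = 114.4013° → 114.4013° (mod 360°)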